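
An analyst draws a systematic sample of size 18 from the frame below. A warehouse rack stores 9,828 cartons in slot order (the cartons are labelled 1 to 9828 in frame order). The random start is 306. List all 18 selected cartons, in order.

k = N/n = 9828/18 = 546
carton 1: 306
carton 2: 306 + 546 = 852
carton 3: 852 + 546 = 1398
carton 4: 1398 + 546 = 1944
carton 5: 1944 + 546 = 2490
carton 6: 2490 + 546 = 3036
carton 7: 3036 + 546 = 3582
carton 8: 3582 + 546 = 4128
carton 9: 4128 + 546 = 4674
carton 10: 4674 + 546 = 5220
carton 11: 5220 + 546 = 5766
carton 12: 5766 + 546 = 6312
carton 13: 6312 + 546 = 6858
carton 14: 6858 + 546 = 7404
carton 15: 7404 + 546 = 7950
carton 16: 7950 + 546 = 8496
carton 17: 8496 + 546 = 9042
carton 18: 9042 + 546 = 9588

306, 852, 1398, 1944, 2490, 3036, 3582, 4128, 4674, 5220, 5766, 6312, 6858, 7404, 7950, 8496, 9042, 9588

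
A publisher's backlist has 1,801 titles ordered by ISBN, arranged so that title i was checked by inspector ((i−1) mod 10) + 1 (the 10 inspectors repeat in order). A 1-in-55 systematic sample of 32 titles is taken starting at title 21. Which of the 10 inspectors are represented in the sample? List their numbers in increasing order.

1, 6

Consecutive selections differ by k = 55, so their inspector numbers differ by 55 mod 10 = 5.
gcd(55, 10) = 5, so the sample visits 10/5 = 2 distinct residues mod 10.
Start 21 is inspector 1; the inspectors hit are 1, 6.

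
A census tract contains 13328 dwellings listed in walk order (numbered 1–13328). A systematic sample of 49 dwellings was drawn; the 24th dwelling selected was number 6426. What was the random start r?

k = 13328/49 = 272
r = 6426 − (24−1)×272 = 6426 − 6256 = 170

170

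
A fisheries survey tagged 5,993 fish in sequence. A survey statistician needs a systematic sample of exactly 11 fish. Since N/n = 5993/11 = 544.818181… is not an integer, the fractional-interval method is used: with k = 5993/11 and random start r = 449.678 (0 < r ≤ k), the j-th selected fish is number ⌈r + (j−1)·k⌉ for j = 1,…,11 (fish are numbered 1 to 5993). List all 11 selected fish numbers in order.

450, 995, 1540, 2085, 2629, 3174, 3719, 4264, 4809, 5354, 5898

j=1: r + 0k = 449.678 → ⌈·⌉ = 450
j=2: r + 1k = 994.496181… → ⌈·⌉ = 995
j=3: r + 2k = 1539.314363… → ⌈·⌉ = 1540
j=4: r + 3k = 2084.132545… → ⌈·⌉ = 2085
j=5: r + 4k = 2628.950727… → ⌈·⌉ = 2629
j=6: r + 5k = 3173.768909… → ⌈·⌉ = 3174
j=7: r + 6k = 3718.587090… → ⌈·⌉ = 3719
j=8: r + 7k = 4263.405272… → ⌈·⌉ = 4264
j=9: r + 8k = 4808.223454… → ⌈·⌉ = 4809
j=10: r + 9k = 5353.041636… → ⌈·⌉ = 5354
j=11: r + 10k = 5897.859818… → ⌈·⌉ = 5898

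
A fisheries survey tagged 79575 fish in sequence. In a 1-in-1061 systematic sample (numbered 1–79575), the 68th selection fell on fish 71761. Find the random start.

k = 1061
r = 71761 − (68−1)×1061 = 71761 − 71087 = 674

674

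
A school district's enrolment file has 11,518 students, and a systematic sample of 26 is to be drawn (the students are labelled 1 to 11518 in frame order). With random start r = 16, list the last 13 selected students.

k = N/n = 11518/26 = 443
14th selection = 16 + 13×443 = 5775
15th: 5775 + 443 = 6218
16th: 6218 + 443 = 6661
17th: 6661 + 443 = 7104
18th: 7104 + 443 = 7547
19th: 7547 + 443 = 7990
20th: 7990 + 443 = 8433
21st: 8433 + 443 = 8876
22nd: 8876 + 443 = 9319
23rd: 9319 + 443 = 9762
24th: 9762 + 443 = 10205
25th: 10205 + 443 = 10648
26th: 10648 + 443 = 11091

5775, 6218, 6661, 7104, 7547, 7990, 8433, 8876, 9319, 9762, 10205, 10648, 11091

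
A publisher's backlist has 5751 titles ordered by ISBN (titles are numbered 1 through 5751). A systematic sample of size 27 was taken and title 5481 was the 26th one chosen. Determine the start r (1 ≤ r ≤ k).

156

k = 5751/27 = 213
r = 5481 − (26−1)×213 = 5481 − 5325 = 156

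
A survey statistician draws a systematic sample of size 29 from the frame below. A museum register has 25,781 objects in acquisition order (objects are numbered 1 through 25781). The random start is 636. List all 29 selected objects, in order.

k = N/n = 25781/29 = 889
object 1: 636
object 2: 636 + 889 = 1525
object 3: 1525 + 889 = 2414
object 4: 2414 + 889 = 3303
object 5: 3303 + 889 = 4192
object 6: 4192 + 889 = 5081
object 7: 5081 + 889 = 5970
object 8: 5970 + 889 = 6859
object 9: 6859 + 889 = 7748
object 10: 7748 + 889 = 8637
object 11: 8637 + 889 = 9526
object 12: 9526 + 889 = 10415
object 13: 10415 + 889 = 11304
object 14: 11304 + 889 = 12193
object 15: 12193 + 889 = 13082
object 16: 13082 + 889 = 13971
object 17: 13971 + 889 = 14860
object 18: 14860 + 889 = 15749
object 19: 15749 + 889 = 16638
object 20: 16638 + 889 = 17527
object 21: 17527 + 889 = 18416
object 22: 18416 + 889 = 19305
object 23: 19305 + 889 = 20194
object 24: 20194 + 889 = 21083
object 25: 21083 + 889 = 21972
object 26: 21972 + 889 = 22861
object 27: 22861 + 889 = 23750
object 28: 23750 + 889 = 24639
object 29: 24639 + 889 = 25528

636, 1525, 2414, 3303, 4192, 5081, 5970, 6859, 7748, 8637, 9526, 10415, 11304, 12193, 13082, 13971, 14860, 15749, 16638, 17527, 18416, 19305, 20194, 21083, 21972, 22861, 23750, 24639, 25528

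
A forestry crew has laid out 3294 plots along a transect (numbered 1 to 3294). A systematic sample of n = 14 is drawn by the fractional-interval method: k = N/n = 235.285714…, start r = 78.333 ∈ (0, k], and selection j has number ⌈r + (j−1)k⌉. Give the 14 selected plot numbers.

79, 314, 549, 785, 1020, 1255, 1491, 1726, 1961, 2196, 2432, 2667, 2902, 3138

j=1: r + 0k = 78.333 → ⌈·⌉ = 79
j=2: r + 1k = 313.618714… → ⌈·⌉ = 314
j=3: r + 2k = 548.904428… → ⌈·⌉ = 549
j=4: r + 3k = 784.190142… → ⌈·⌉ = 785
j=5: r + 4k = 1019.475857… → ⌈·⌉ = 1020
j=6: r + 5k = 1254.761571… → ⌈·⌉ = 1255
j=7: r + 6k = 1490.047285… → ⌈·⌉ = 1491
j=8: r + 7k = 1725.333 → ⌈·⌉ = 1726
j=9: r + 8k = 1960.618714… → ⌈·⌉ = 1961
j=10: r + 9k = 2195.904428… → ⌈·⌉ = 2196
j=11: r + 10k = 2431.190142… → ⌈·⌉ = 2432
j=12: r + 11k = 2666.475857… → ⌈·⌉ = 2667
j=13: r + 12k = 2901.761571… → ⌈·⌉ = 2902
j=14: r + 13k = 3137.047285… → ⌈·⌉ = 3138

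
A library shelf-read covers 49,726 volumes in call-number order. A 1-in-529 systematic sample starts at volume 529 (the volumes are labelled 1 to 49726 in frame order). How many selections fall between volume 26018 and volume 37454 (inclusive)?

k = 529
First selection ≥ 26018: 529 + ⌈(26018−529)/529⌉·529 = 529 + 49×529 = 26450
Last selection ≤ 37454: 529 + ⌊(37454−529)/529⌋·529 = 529 + 69×529 = 37030
Count = 69 − 49 + 1 = 21

21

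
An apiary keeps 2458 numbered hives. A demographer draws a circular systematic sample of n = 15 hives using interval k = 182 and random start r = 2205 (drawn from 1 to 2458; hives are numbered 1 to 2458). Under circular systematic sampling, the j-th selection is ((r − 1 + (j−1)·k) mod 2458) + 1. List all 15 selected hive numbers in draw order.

2205, 2387, 111, 293, 475, 657, 839, 1021, 1203, 1385, 1567, 1749, 1931, 2113, 2295

Selection 1: 2205
Selection 2: 2205 + 182 = 2387
Selection 3: 2387 + 182 = 2569 → 2569 − 2458 = 111
Selection 4: 111 + 182 = 293
Selection 5: 293 + 182 = 475
Selection 6: 475 + 182 = 657
Selection 7: 657 + 182 = 839
Selection 8: 839 + 182 = 1021
Selection 9: 1021 + 182 = 1203
Selection 10: 1203 + 182 = 1385
Selection 11: 1385 + 182 = 1567
Selection 12: 1567 + 182 = 1749
Selection 13: 1749 + 182 = 1931
Selection 14: 1931 + 182 = 2113
Selection 15: 2113 + 182 = 2295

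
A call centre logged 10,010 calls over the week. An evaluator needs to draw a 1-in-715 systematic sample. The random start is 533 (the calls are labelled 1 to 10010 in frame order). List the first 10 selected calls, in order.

533, 1248, 1963, 2678, 3393, 4108, 4823, 5538, 6253, 6968

call 1: 533
call 2: 533 + 715 = 1248
call 3: 1248 + 715 = 1963
call 4: 1963 + 715 = 2678
call 5: 2678 + 715 = 3393
call 6: 3393 + 715 = 4108
call 7: 4108 + 715 = 4823
call 8: 4823 + 715 = 5538
call 9: 5538 + 715 = 6253
call 10: 6253 + 715 = 6968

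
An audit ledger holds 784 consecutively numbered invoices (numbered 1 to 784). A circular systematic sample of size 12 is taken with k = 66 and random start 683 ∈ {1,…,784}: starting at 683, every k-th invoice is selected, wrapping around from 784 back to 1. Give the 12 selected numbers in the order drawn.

Selection 1: 683
Selection 2: 683 + 66 = 749
Selection 3: 749 + 66 = 815 → 815 − 784 = 31
Selection 4: 31 + 66 = 97
Selection 5: 97 + 66 = 163
Selection 6: 163 + 66 = 229
Selection 7: 229 + 66 = 295
Selection 8: 295 + 66 = 361
Selection 9: 361 + 66 = 427
Selection 10: 427 + 66 = 493
Selection 11: 493 + 66 = 559
Selection 12: 559 + 66 = 625

683, 749, 31, 97, 163, 229, 295, 361, 427, 493, 559, 625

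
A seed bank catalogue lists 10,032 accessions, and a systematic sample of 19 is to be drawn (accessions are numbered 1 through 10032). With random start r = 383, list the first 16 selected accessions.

383, 911, 1439, 1967, 2495, 3023, 3551, 4079, 4607, 5135, 5663, 6191, 6719, 7247, 7775, 8303

k = N/n = 10032/19 = 528
accession 1: 383
accession 2: 383 + 528 = 911
accession 3: 911 + 528 = 1439
accession 4: 1439 + 528 = 1967
accession 5: 1967 + 528 = 2495
accession 6: 2495 + 528 = 3023
accession 7: 3023 + 528 = 3551
accession 8: 3551 + 528 = 4079
accession 9: 4079 + 528 = 4607
accession 10: 4607 + 528 = 5135
accession 11: 5135 + 528 = 5663
accession 12: 5663 + 528 = 6191
accession 13: 6191 + 528 = 6719
accession 14: 6719 + 528 = 7247
accession 15: 7247 + 528 = 7775
accession 16: 7775 + 528 = 8303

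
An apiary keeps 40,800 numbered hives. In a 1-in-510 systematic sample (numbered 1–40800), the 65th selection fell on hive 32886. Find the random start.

k = 510
r = 32886 − (65−1)×510 = 32886 − 32640 = 246

246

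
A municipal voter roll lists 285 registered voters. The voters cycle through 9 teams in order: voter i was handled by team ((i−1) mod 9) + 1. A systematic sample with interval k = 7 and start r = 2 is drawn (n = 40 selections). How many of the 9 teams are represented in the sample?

9

Consecutive selections differ by k = 7, so their team numbers differ by 7 mod 9 = 7.
gcd(7, 9) = 1, so the sample visits 9/1 = 9 distinct residues mod 9.
Start 2 is team 2; the teams hit are 1, 2, 3, 4, 5, 6, 7, 8, 9.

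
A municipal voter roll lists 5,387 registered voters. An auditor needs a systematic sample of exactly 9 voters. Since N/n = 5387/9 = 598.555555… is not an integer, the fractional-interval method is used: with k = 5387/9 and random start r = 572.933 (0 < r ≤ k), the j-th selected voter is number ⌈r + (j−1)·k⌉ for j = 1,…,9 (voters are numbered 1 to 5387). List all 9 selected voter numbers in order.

573, 1172, 1771, 2369, 2968, 3566, 4165, 4763, 5362

j=1: r + 0k = 572.933 → ⌈·⌉ = 573
j=2: r + 1k = 1171.488555… → ⌈·⌉ = 1172
j=3: r + 2k = 1770.044111… → ⌈·⌉ = 1771
j=4: r + 3k = 2368.599666… → ⌈·⌉ = 2369
j=5: r + 4k = 2967.155222… → ⌈·⌉ = 2968
j=6: r + 5k = 3565.710777… → ⌈·⌉ = 3566
j=7: r + 6k = 4164.266333… → ⌈·⌉ = 4165
j=8: r + 7k = 4762.821888… → ⌈·⌉ = 4763
j=9: r + 8k = 5361.377444… → ⌈·⌉ = 5362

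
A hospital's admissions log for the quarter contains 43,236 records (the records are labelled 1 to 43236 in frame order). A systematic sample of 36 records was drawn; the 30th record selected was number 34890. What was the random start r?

k = 43236/36 = 1201
r = 34890 − (30−1)×1201 = 34890 − 34829 = 61

61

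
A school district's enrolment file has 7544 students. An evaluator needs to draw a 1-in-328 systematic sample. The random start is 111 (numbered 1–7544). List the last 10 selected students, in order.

4375, 4703, 5031, 5359, 5687, 6015, 6343, 6671, 6999, 7327

14th selection = 111 + 13×328 = 4375
15th: 4375 + 328 = 4703
16th: 4703 + 328 = 5031
17th: 5031 + 328 = 5359
18th: 5359 + 328 = 5687
19th: 5687 + 328 = 6015
20th: 6015 + 328 = 6343
21st: 6343 + 328 = 6671
22nd: 6671 + 328 = 6999
23rd: 6999 + 328 = 7327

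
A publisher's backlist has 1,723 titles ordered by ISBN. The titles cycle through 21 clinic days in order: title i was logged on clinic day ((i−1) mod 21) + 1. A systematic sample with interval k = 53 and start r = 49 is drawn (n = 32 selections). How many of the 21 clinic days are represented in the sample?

21

Consecutive selections differ by k = 53, so their clinic day numbers differ by 53 mod 21 = 11.
gcd(53, 21) = 1, so the sample visits 21/1 = 21 distinct residues mod 21.
Start 49 is clinic day 7; the clinic days hit are 1, 2, 3, 4, 5, 6, 7, 8, 9, 10, 11, 12, 13, 14, 15, 16, 17, 18, 19, 20, 21.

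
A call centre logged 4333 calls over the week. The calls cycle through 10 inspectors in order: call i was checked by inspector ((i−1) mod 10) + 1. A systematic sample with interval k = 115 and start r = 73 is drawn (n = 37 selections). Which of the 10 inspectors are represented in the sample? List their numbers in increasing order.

Consecutive selections differ by k = 115, so their inspector numbers differ by 115 mod 10 = 5.
gcd(115, 10) = 5, so the sample visits 10/5 = 2 distinct residues mod 10.
Start 73 is inspector 3; the inspectors hit are 3, 8.

3, 8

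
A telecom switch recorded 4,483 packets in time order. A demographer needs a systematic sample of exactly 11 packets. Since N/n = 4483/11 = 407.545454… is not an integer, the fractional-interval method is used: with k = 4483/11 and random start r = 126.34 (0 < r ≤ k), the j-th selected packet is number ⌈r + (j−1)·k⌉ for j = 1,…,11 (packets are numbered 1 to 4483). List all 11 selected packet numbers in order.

j=1: r + 0k = 126.34 → ⌈·⌉ = 127
j=2: r + 1k = 533.885454… → ⌈·⌉ = 534
j=3: r + 2k = 941.430909… → ⌈·⌉ = 942
j=4: r + 3k = 1348.976363… → ⌈·⌉ = 1349
j=5: r + 4k = 1756.521818… → ⌈·⌉ = 1757
j=6: r + 5k = 2164.067272… → ⌈·⌉ = 2165
j=7: r + 6k = 2571.612727… → ⌈·⌉ = 2572
j=8: r + 7k = 2979.158181… → ⌈·⌉ = 2980
j=9: r + 8k = 3386.703636… → ⌈·⌉ = 3387
j=10: r + 9k = 3794.249090… → ⌈·⌉ = 3795
j=11: r + 10k = 4201.794545… → ⌈·⌉ = 4202

127, 534, 942, 1349, 1757, 2165, 2572, 2980, 3387, 3795, 4202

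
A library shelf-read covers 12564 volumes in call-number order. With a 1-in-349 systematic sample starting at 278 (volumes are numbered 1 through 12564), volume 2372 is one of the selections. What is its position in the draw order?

k = 349
position = (2372 − 278)/349 + 1 = 2094/349 + 1 = 6 + 1 = 7

7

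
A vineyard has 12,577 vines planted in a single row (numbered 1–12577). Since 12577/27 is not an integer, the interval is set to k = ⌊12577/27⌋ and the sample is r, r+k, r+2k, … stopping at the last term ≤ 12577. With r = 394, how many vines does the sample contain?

27

k = ⌊12577/27⌋ = 465
Achieved size = ⌊(12577 − 394)/465⌋ + 1 = ⌊12183/465⌋ + 1 = 26 + 1 = 27
(last selection: 394 + 26×465 = 12484 ≤ 12577; next would be 12949 > 12577)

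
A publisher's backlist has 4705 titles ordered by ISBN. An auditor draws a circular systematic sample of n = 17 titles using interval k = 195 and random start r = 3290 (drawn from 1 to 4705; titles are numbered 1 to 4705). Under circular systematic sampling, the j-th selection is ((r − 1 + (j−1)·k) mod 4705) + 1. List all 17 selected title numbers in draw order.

Selection 1: 3290
Selection 2: 3290 + 195 = 3485
Selection 3: 3485 + 195 = 3680
Selection 4: 3680 + 195 = 3875
Selection 5: 3875 + 195 = 4070
Selection 6: 4070 + 195 = 4265
Selection 7: 4265 + 195 = 4460
Selection 8: 4460 + 195 = 4655
Selection 9: 4655 + 195 = 4850 → 4850 − 4705 = 145
Selection 10: 145 + 195 = 340
Selection 11: 340 + 195 = 535
Selection 12: 535 + 195 = 730
Selection 13: 730 + 195 = 925
Selection 14: 925 + 195 = 1120
Selection 15: 1120 + 195 = 1315
Selection 16: 1315 + 195 = 1510
Selection 17: 1510 + 195 = 1705

3290, 3485, 3680, 3875, 4070, 4265, 4460, 4655, 145, 340, 535, 730, 925, 1120, 1315, 1510, 1705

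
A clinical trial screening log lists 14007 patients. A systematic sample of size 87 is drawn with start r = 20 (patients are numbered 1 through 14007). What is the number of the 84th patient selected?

13383

k = 14007/87 = 161
84th selection = r + (84−1)·k = 20 + 83×161 = 20 + 13363 = 13383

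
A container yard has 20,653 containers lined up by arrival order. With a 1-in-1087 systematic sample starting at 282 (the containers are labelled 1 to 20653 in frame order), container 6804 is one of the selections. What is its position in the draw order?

k = 1087
position = (6804 − 282)/1087 + 1 = 6522/1087 + 1 = 6 + 1 = 7

7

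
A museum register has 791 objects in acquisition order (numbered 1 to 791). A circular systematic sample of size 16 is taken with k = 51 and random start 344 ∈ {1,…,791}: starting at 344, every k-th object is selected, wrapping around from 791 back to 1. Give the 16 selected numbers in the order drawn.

Selection 1: 344
Selection 2: 344 + 51 = 395
Selection 3: 395 + 51 = 446
Selection 4: 446 + 51 = 497
Selection 5: 497 + 51 = 548
Selection 6: 548 + 51 = 599
Selection 7: 599 + 51 = 650
Selection 8: 650 + 51 = 701
Selection 9: 701 + 51 = 752
Selection 10: 752 + 51 = 803 → 803 − 791 = 12
Selection 11: 12 + 51 = 63
Selection 12: 63 + 51 = 114
Selection 13: 114 + 51 = 165
Selection 14: 165 + 51 = 216
Selection 15: 216 + 51 = 267
Selection 16: 267 + 51 = 318

344, 395, 446, 497, 548, 599, 650, 701, 752, 12, 63, 114, 165, 216, 267, 318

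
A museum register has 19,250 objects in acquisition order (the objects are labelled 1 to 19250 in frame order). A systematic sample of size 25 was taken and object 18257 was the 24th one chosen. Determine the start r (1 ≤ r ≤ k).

k = 19250/25 = 770
r = 18257 − (24−1)×770 = 18257 − 17710 = 547

547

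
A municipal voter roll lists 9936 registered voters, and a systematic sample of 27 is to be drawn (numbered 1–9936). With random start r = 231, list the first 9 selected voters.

231, 599, 967, 1335, 1703, 2071, 2439, 2807, 3175

k = N/n = 9936/27 = 368
voter 1: 231
voter 2: 231 + 368 = 599
voter 3: 599 + 368 = 967
voter 4: 967 + 368 = 1335
voter 5: 1335 + 368 = 1703
voter 6: 1703 + 368 = 2071
voter 7: 2071 + 368 = 2439
voter 8: 2439 + 368 = 2807
voter 9: 2807 + 368 = 3175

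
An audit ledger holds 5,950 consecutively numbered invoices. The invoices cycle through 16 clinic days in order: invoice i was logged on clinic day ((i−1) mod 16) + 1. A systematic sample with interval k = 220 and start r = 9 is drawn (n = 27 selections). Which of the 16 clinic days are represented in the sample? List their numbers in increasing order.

1, 5, 9, 13

Consecutive selections differ by k = 220, so their clinic day numbers differ by 220 mod 16 = 12.
gcd(220, 16) = 4, so the sample visits 16/4 = 4 distinct residues mod 16.
Start 9 is clinic day 9; the clinic days hit are 1, 5, 9, 13.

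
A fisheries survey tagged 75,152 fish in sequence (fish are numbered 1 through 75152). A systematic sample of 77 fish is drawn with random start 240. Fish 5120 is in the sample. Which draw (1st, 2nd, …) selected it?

6

k = 75152/77 = 976
position = (5120 − 240)/976 + 1 = 4880/976 + 1 = 5 + 1 = 6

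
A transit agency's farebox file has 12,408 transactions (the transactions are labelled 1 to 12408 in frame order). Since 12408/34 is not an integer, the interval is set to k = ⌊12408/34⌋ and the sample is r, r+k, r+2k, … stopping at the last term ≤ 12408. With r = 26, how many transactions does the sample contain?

k = ⌊12408/34⌋ = 364
Achieved size = ⌊(12408 − 26)/364⌋ + 1 = ⌊12382/364⌋ + 1 = 34 + 1 = 35
(last selection: 26 + 34×364 = 12402 ≤ 12408; next would be 12766 > 12408)

35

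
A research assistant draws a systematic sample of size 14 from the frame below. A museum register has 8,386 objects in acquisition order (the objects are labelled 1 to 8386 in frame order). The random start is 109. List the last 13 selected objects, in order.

708, 1307, 1906, 2505, 3104, 3703, 4302, 4901, 5500, 6099, 6698, 7297, 7896

k = N/n = 8386/14 = 599
2nd selection = 109 + 1×599 = 708
3rd: 708 + 599 = 1307
4th: 1307 + 599 = 1906
5th: 1906 + 599 = 2505
6th: 2505 + 599 = 3104
7th: 3104 + 599 = 3703
8th: 3703 + 599 = 4302
9th: 4302 + 599 = 4901
10th: 4901 + 599 = 5500
11th: 5500 + 599 = 6099
12th: 6099 + 599 = 6698
13th: 6698 + 599 = 7297
14th: 7297 + 599 = 7896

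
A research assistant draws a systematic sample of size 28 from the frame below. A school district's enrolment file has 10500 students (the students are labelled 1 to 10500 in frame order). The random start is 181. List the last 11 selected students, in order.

k = N/n = 10500/28 = 375
18th selection = 181 + 17×375 = 6556
19th: 6556 + 375 = 6931
20th: 6931 + 375 = 7306
21st: 7306 + 375 = 7681
22nd: 7681 + 375 = 8056
23rd: 8056 + 375 = 8431
24th: 8431 + 375 = 8806
25th: 8806 + 375 = 9181
26th: 9181 + 375 = 9556
27th: 9556 + 375 = 9931
28th: 9931 + 375 = 10306

6556, 6931, 7306, 7681, 8056, 8431, 8806, 9181, 9556, 9931, 10306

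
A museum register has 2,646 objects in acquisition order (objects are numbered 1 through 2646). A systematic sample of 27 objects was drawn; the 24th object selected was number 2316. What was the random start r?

62

k = 2646/27 = 98
r = 2316 − (24−1)×98 = 2316 − 2254 = 62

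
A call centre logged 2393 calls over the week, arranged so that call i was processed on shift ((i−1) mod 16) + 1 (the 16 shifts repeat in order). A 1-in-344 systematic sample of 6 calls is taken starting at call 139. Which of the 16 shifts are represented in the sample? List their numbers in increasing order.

Consecutive selections differ by k = 344, so their shift numbers differ by 344 mod 16 = 8.
gcd(344, 16) = 8, so the sample visits 16/8 = 2 distinct residues mod 16.
Start 139 is shift 11; the shifts hit are 3, 11.

3, 11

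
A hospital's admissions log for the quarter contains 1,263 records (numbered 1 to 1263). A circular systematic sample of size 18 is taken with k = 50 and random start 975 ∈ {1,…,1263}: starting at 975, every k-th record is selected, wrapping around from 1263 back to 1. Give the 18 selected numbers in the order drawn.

975, 1025, 1075, 1125, 1175, 1225, 12, 62, 112, 162, 212, 262, 312, 362, 412, 462, 512, 562

Selection 1: 975
Selection 2: 975 + 50 = 1025
Selection 3: 1025 + 50 = 1075
Selection 4: 1075 + 50 = 1125
Selection 5: 1125 + 50 = 1175
Selection 6: 1175 + 50 = 1225
Selection 7: 1225 + 50 = 1275 → 1275 − 1263 = 12
Selection 8: 12 + 50 = 62
Selection 9: 62 + 50 = 112
Selection 10: 112 + 50 = 162
Selection 11: 162 + 50 = 212
Selection 12: 212 + 50 = 262
Selection 13: 262 + 50 = 312
Selection 14: 312 + 50 = 362
Selection 15: 362 + 50 = 412
Selection 16: 412 + 50 = 462
Selection 17: 462 + 50 = 512
Selection 18: 512 + 50 = 562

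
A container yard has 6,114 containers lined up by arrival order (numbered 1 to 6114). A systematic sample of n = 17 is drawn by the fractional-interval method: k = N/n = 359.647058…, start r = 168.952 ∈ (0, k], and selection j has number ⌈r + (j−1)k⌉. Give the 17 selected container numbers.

169, 529, 889, 1248, 1608, 1968, 2327, 2687, 3047, 3406, 3766, 4126, 4485, 4845, 5205, 5564, 5924

j=1: r + 0k = 168.952 → ⌈·⌉ = 169
j=2: r + 1k = 528.599058… → ⌈·⌉ = 529
j=3: r + 2k = 888.246117… → ⌈·⌉ = 889
j=4: r + 3k = 1247.893176… → ⌈·⌉ = 1248
j=5: r + 4k = 1607.540235… → ⌈·⌉ = 1608
j=6: r + 5k = 1967.187294… → ⌈·⌉ = 1968
j=7: r + 6k = 2326.834352… → ⌈·⌉ = 2327
j=8: r + 7k = 2686.481411… → ⌈·⌉ = 2687
j=9: r + 8k = 3046.128470… → ⌈·⌉ = 3047
j=10: r + 9k = 3405.775529… → ⌈·⌉ = 3406
j=11: r + 10k = 3765.422588… → ⌈·⌉ = 3766
j=12: r + 11k = 4125.069647… → ⌈·⌉ = 4126
j=13: r + 12k = 4484.716705… → ⌈·⌉ = 4485
j=14: r + 13k = 4844.363764… → ⌈·⌉ = 4845
j=15: r + 14k = 5204.010823… → ⌈·⌉ = 5205
j=16: r + 15k = 5563.657882… → ⌈·⌉ = 5564
j=17: r + 16k = 5923.304941… → ⌈·⌉ = 5924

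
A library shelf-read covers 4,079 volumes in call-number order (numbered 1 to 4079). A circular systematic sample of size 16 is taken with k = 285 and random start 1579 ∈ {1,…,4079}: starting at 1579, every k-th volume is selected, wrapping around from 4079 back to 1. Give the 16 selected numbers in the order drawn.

Selection 1: 1579
Selection 2: 1579 + 285 = 1864
Selection 3: 1864 + 285 = 2149
Selection 4: 2149 + 285 = 2434
Selection 5: 2434 + 285 = 2719
Selection 6: 2719 + 285 = 3004
Selection 7: 3004 + 285 = 3289
Selection 8: 3289 + 285 = 3574
Selection 9: 3574 + 285 = 3859
Selection 10: 3859 + 285 = 4144 → 4144 − 4079 = 65
Selection 11: 65 + 285 = 350
Selection 12: 350 + 285 = 635
Selection 13: 635 + 285 = 920
Selection 14: 920 + 285 = 1205
Selection 15: 1205 + 285 = 1490
Selection 16: 1490 + 285 = 1775

1579, 1864, 2149, 2434, 2719, 3004, 3289, 3574, 3859, 65, 350, 635, 920, 1205, 1490, 1775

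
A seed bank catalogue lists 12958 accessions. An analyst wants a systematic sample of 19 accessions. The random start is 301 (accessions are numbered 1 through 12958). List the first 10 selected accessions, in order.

301, 983, 1665, 2347, 3029, 3711, 4393, 5075, 5757, 6439

k = N/n = 12958/19 = 682
accession 1: 301
accession 2: 301 + 682 = 983
accession 3: 983 + 682 = 1665
accession 4: 1665 + 682 = 2347
accession 5: 2347 + 682 = 3029
accession 6: 3029 + 682 = 3711
accession 7: 3711 + 682 = 4393
accession 8: 4393 + 682 = 5075
accession 9: 5075 + 682 = 5757
accession 10: 5757 + 682 = 6439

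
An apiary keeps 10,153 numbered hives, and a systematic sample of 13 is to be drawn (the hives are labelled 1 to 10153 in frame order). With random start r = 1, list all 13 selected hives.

k = N/n = 10153/13 = 781
hive 1: 1
hive 2: 1 + 781 = 782
hive 3: 782 + 781 = 1563
hive 4: 1563 + 781 = 2344
hive 5: 2344 + 781 = 3125
hive 6: 3125 + 781 = 3906
hive 7: 3906 + 781 = 4687
hive 8: 4687 + 781 = 5468
hive 9: 5468 + 781 = 6249
hive 10: 6249 + 781 = 7030
hive 11: 7030 + 781 = 7811
hive 12: 7811 + 781 = 8592
hive 13: 8592 + 781 = 9373

1, 782, 1563, 2344, 3125, 3906, 4687, 5468, 6249, 7030, 7811, 8592, 9373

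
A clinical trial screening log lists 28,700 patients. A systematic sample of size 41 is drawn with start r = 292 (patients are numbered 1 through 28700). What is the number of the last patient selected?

28292

k = 28700/41 = 700
41st selection = r + (41−1)·k = 292 + 40×700 = 292 + 28000 = 28292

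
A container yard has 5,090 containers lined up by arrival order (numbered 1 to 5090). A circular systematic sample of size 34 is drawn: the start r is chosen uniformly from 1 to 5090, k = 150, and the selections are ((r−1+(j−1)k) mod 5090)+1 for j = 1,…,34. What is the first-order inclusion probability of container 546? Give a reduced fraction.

For each position j, as r ranges over 1…5090 the j-th selection hits every container exactly once, so container 546 is selected for exactly 34 of the 5090 starts.
Inclusion probability = 34/5090 = 17/2545.

17/2545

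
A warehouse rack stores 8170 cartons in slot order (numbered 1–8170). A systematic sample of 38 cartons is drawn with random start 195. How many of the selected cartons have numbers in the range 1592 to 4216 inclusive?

12

k = 8170/38 = 215
First selection ≥ 1592: 195 + ⌈(1592−195)/215⌉·215 = 195 + 7×215 = 1700
Last selection ≤ 4216: 195 + ⌊(4216−195)/215⌋·215 = 195 + 18×215 = 4065
Count = 18 − 7 + 1 = 12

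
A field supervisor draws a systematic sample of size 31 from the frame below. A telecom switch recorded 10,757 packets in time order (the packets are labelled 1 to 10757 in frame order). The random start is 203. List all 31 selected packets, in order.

203, 550, 897, 1244, 1591, 1938, 2285, 2632, 2979, 3326, 3673, 4020, 4367, 4714, 5061, 5408, 5755, 6102, 6449, 6796, 7143, 7490, 7837, 8184, 8531, 8878, 9225, 9572, 9919, 10266, 10613

k = N/n = 10757/31 = 347
packet 1: 203
packet 2: 203 + 347 = 550
packet 3: 550 + 347 = 897
packet 4: 897 + 347 = 1244
packet 5: 1244 + 347 = 1591
packet 6: 1591 + 347 = 1938
packet 7: 1938 + 347 = 2285
packet 8: 2285 + 347 = 2632
packet 9: 2632 + 347 = 2979
packet 10: 2979 + 347 = 3326
packet 11: 3326 + 347 = 3673
packet 12: 3673 + 347 = 4020
packet 13: 4020 + 347 = 4367
packet 14: 4367 + 347 = 4714
packet 15: 4714 + 347 = 5061
packet 16: 5061 + 347 = 5408
packet 17: 5408 + 347 = 5755
packet 18: 5755 + 347 = 6102
packet 19: 6102 + 347 = 6449
packet 20: 6449 + 347 = 6796
packet 21: 6796 + 347 = 7143
packet 22: 7143 + 347 = 7490
packet 23: 7490 + 347 = 7837
packet 24: 7837 + 347 = 8184
packet 25: 8184 + 347 = 8531
packet 26: 8531 + 347 = 8878
packet 27: 8878 + 347 = 9225
packet 28: 9225 + 347 = 9572
packet 29: 9572 + 347 = 9919
packet 30: 9919 + 347 = 10266
packet 31: 10266 + 347 = 10613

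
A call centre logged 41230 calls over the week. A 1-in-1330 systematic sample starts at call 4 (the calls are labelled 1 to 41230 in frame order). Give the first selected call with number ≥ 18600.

k = 1330
Steps past start: ⌈(18600 − 4)/1330⌉ = ⌈18596/1330⌉ = 14
Selected call: 4 + 14×1330 = 18624

18624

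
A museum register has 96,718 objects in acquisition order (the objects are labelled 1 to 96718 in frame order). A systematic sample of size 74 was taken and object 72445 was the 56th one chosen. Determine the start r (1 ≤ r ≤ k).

560

k = 96718/74 = 1307
r = 72445 − (56−1)×1307 = 72445 − 71885 = 560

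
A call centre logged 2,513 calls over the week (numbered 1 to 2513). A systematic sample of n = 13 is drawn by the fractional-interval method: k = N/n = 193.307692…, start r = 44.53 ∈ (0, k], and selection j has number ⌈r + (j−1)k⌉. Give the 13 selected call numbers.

j=1: r + 0k = 44.53 → ⌈·⌉ = 45
j=2: r + 1k = 237.837692… → ⌈·⌉ = 238
j=3: r + 2k = 431.145384… → ⌈·⌉ = 432
j=4: r + 3k = 624.453076… → ⌈·⌉ = 625
j=5: r + 4k = 817.760769… → ⌈·⌉ = 818
j=6: r + 5k = 1011.068461… → ⌈·⌉ = 1012
j=7: r + 6k = 1204.376153… → ⌈·⌉ = 1205
j=8: r + 7k = 1397.683846… → ⌈·⌉ = 1398
j=9: r + 8k = 1590.991538… → ⌈·⌉ = 1591
j=10: r + 9k = 1784.299230… → ⌈·⌉ = 1785
j=11: r + 10k = 1977.606923… → ⌈·⌉ = 1978
j=12: r + 11k = 2170.914615… → ⌈·⌉ = 2171
j=13: r + 12k = 2364.222307… → ⌈·⌉ = 2365

45, 238, 432, 625, 818, 1012, 1205, 1398, 1591, 1785, 1978, 2171, 2365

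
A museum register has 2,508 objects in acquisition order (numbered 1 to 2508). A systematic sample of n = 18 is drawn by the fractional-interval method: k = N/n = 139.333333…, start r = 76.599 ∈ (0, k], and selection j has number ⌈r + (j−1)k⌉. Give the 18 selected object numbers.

j=1: r + 0k = 76.599 → ⌈·⌉ = 77
j=2: r + 1k = 215.932333… → ⌈·⌉ = 216
j=3: r + 2k = 355.265666… → ⌈·⌉ = 356
j=4: r + 3k = 494.599 → ⌈·⌉ = 495
j=5: r + 4k = 633.932333… → ⌈·⌉ = 634
j=6: r + 5k = 773.265666… → ⌈·⌉ = 774
j=7: r + 6k = 912.599 → ⌈·⌉ = 913
j=8: r + 7k = 1051.932333… → ⌈·⌉ = 1052
j=9: r + 8k = 1191.265666… → ⌈·⌉ = 1192
j=10: r + 9k = 1330.599 → ⌈·⌉ = 1331
j=11: r + 10k = 1469.932333… → ⌈·⌉ = 1470
j=12: r + 11k = 1609.265666… → ⌈·⌉ = 1610
j=13: r + 12k = 1748.599 → ⌈·⌉ = 1749
j=14: r + 13k = 1887.932333… → ⌈·⌉ = 1888
j=15: r + 14k = 2027.265666… → ⌈·⌉ = 2028
j=16: r + 15k = 2166.599 → ⌈·⌉ = 2167
j=17: r + 16k = 2305.932333… → ⌈·⌉ = 2306
j=18: r + 17k = 2445.265666… → ⌈·⌉ = 2446

77, 216, 356, 495, 634, 774, 913, 1052, 1192, 1331, 1470, 1610, 1749, 1888, 2028, 2167, 2306, 2446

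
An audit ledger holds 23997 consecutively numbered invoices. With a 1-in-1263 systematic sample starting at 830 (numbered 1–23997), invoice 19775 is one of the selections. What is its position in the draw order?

16

k = 1263
position = (19775 − 830)/1263 + 1 = 18945/1263 + 1 = 15 + 1 = 16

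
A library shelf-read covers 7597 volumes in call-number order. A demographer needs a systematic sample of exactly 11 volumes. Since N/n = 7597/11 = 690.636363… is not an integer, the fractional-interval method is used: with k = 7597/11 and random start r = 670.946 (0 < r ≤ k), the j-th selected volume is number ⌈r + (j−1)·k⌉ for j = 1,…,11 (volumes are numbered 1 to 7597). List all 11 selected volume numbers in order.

671, 1362, 2053, 2743, 3434, 4125, 4815, 5506, 6197, 6887, 7578

j=1: r + 0k = 670.946 → ⌈·⌉ = 671
j=2: r + 1k = 1361.582363… → ⌈·⌉ = 1362
j=3: r + 2k = 2052.218727… → ⌈·⌉ = 2053
j=4: r + 3k = 2742.855090… → ⌈·⌉ = 2743
j=5: r + 4k = 3433.491454… → ⌈·⌉ = 3434
j=6: r + 5k = 4124.127818… → ⌈·⌉ = 4125
j=7: r + 6k = 4814.764181… → ⌈·⌉ = 4815
j=8: r + 7k = 5505.400545… → ⌈·⌉ = 5506
j=9: r + 8k = 6196.036909… → ⌈·⌉ = 6197
j=10: r + 9k = 6886.673272… → ⌈·⌉ = 6887
j=11: r + 10k = 7577.309636… → ⌈·⌉ = 7578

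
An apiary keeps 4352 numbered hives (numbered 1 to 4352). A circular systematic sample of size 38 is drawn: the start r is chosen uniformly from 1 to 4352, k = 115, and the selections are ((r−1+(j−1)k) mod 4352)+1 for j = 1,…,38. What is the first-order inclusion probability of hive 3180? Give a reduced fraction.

For each position j, as r ranges over 1…4352 the j-th selection hits every hive exactly once, so hive 3180 is selected for exactly 38 of the 4352 starts.
Inclusion probability = 38/4352 = 19/2176.

19/2176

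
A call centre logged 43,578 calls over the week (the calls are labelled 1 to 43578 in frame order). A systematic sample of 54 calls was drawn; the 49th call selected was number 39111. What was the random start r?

k = 43578/54 = 807
r = 39111 − (49−1)×807 = 39111 − 38736 = 375

375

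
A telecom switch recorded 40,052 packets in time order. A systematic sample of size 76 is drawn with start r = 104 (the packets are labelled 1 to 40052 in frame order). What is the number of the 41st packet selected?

21184

k = 40052/76 = 527
41st selection = r + (41−1)·k = 104 + 40×527 = 104 + 21080 = 21184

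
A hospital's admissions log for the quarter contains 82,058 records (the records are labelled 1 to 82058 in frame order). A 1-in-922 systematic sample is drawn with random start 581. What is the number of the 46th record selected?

k = 922
46th selection = r + (46−1)·k = 581 + 45×922 = 581 + 41490 = 42071

42071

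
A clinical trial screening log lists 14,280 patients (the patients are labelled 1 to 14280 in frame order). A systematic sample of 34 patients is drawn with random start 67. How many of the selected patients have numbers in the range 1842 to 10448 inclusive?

20

k = 14280/34 = 420
First selection ≥ 1842: 67 + ⌈(1842−67)/420⌉·420 = 67 + 5×420 = 2167
Last selection ≤ 10448: 67 + ⌊(10448−67)/420⌋·420 = 67 + 24×420 = 10147
Count = 24 − 5 + 1 = 20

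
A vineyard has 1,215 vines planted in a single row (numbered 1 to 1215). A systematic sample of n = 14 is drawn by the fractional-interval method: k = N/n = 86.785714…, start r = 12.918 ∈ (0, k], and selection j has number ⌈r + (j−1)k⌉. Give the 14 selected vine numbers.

j=1: r + 0k = 12.918 → ⌈·⌉ = 13
j=2: r + 1k = 99.703714… → ⌈·⌉ = 100
j=3: r + 2k = 186.489428… → ⌈·⌉ = 187
j=4: r + 3k = 273.275142… → ⌈·⌉ = 274
j=5: r + 4k = 360.060857… → ⌈·⌉ = 361
j=6: r + 5k = 446.846571… → ⌈·⌉ = 447
j=7: r + 6k = 533.632285… → ⌈·⌉ = 534
j=8: r + 7k = 620.418 → ⌈·⌉ = 621
j=9: r + 8k = 707.203714… → ⌈·⌉ = 708
j=10: r + 9k = 793.989428… → ⌈·⌉ = 794
j=11: r + 10k = 880.775142… → ⌈·⌉ = 881
j=12: r + 11k = 967.560857… → ⌈·⌉ = 968
j=13: r + 12k = 1054.346571… → ⌈·⌉ = 1055
j=14: r + 13k = 1141.132285… → ⌈·⌉ = 1142

13, 100, 187, 274, 361, 447, 534, 621, 708, 794, 881, 968, 1055, 1142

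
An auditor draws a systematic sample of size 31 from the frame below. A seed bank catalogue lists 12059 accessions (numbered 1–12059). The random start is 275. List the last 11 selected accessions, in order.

k = N/n = 12059/31 = 389
21st selection = 275 + 20×389 = 8055
22nd: 8055 + 389 = 8444
23rd: 8444 + 389 = 8833
24th: 8833 + 389 = 9222
25th: 9222 + 389 = 9611
26th: 9611 + 389 = 10000
27th: 10000 + 389 = 10389
28th: 10389 + 389 = 10778
29th: 10778 + 389 = 11167
30th: 11167 + 389 = 11556
31st: 11556 + 389 = 11945

8055, 8444, 8833, 9222, 9611, 10000, 10389, 10778, 11167, 11556, 11945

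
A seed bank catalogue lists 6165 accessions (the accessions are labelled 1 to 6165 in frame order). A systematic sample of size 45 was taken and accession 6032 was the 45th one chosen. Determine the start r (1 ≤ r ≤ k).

4

k = 6165/45 = 137
r = 6032 − (45−1)×137 = 6032 − 6028 = 4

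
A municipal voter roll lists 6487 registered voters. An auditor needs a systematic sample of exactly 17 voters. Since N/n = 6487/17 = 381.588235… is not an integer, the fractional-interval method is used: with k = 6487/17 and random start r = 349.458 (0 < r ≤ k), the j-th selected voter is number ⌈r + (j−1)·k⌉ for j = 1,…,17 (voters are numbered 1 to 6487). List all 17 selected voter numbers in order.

350, 732, 1113, 1495, 1876, 2258, 2639, 3021, 3403, 3784, 4166, 4547, 4929, 5311, 5692, 6074, 6455

j=1: r + 0k = 349.458 → ⌈·⌉ = 350
j=2: r + 1k = 731.046235… → ⌈·⌉ = 732
j=3: r + 2k = 1112.634470… → ⌈·⌉ = 1113
j=4: r + 3k = 1494.222705… → ⌈·⌉ = 1495
j=5: r + 4k = 1875.810941… → ⌈·⌉ = 1876
j=6: r + 5k = 2257.399176… → ⌈·⌉ = 2258
j=7: r + 6k = 2638.987411… → ⌈·⌉ = 2639
j=8: r + 7k = 3020.575647… → ⌈·⌉ = 3021
j=9: r + 8k = 3402.163882… → ⌈·⌉ = 3403
j=10: r + 9k = 3783.752117… → ⌈·⌉ = 3784
j=11: r + 10k = 4165.340352… → ⌈·⌉ = 4166
j=12: r + 11k = 4546.928588… → ⌈·⌉ = 4547
j=13: r + 12k = 4928.516823… → ⌈·⌉ = 4929
j=14: r + 13k = 5310.105058… → ⌈·⌉ = 5311
j=15: r + 14k = 5691.693294… → ⌈·⌉ = 5692
j=16: r + 15k = 6073.281529… → ⌈·⌉ = 6074
j=17: r + 16k = 6454.869764… → ⌈·⌉ = 6455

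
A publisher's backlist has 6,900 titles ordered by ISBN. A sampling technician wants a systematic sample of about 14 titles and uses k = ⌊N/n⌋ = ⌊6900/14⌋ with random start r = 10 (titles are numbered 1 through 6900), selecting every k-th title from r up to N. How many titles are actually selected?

k = ⌊6900/14⌋ = 492
Achieved size = ⌊(6900 − 10)/492⌋ + 1 = ⌊6890/492⌋ + 1 = 14 + 1 = 15
(last selection: 10 + 14×492 = 6898 ≤ 6900; next would be 7390 > 6900)

15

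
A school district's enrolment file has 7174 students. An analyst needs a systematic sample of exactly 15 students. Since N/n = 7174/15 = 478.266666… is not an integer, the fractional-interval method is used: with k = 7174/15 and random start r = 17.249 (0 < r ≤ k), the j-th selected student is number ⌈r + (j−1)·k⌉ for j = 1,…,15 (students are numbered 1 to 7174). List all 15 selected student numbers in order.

j=1: r + 0k = 17.249 → ⌈·⌉ = 18
j=2: r + 1k = 495.515666… → ⌈·⌉ = 496
j=3: r + 2k = 973.782333… → ⌈·⌉ = 974
j=4: r + 3k = 1452.049 → ⌈·⌉ = 1453
j=5: r + 4k = 1930.315666… → ⌈·⌉ = 1931
j=6: r + 5k = 2408.582333… → ⌈·⌉ = 2409
j=7: r + 6k = 2886.849 → ⌈·⌉ = 2887
j=8: r + 7k = 3365.115666… → ⌈·⌉ = 3366
j=9: r + 8k = 3843.382333… → ⌈·⌉ = 3844
j=10: r + 9k = 4321.649 → ⌈·⌉ = 4322
j=11: r + 10k = 4799.915666… → ⌈·⌉ = 4800
j=12: r + 11k = 5278.182333… → ⌈·⌉ = 5279
j=13: r + 12k = 5756.449 → ⌈·⌉ = 5757
j=14: r + 13k = 6234.715666… → ⌈·⌉ = 6235
j=15: r + 14k = 6712.982333… → ⌈·⌉ = 6713

18, 496, 974, 1453, 1931, 2409, 2887, 3366, 3844, 4322, 4800, 5279, 5757, 6235, 6713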